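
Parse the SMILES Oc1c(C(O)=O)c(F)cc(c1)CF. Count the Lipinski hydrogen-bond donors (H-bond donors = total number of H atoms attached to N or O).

2

Donors: find every N or O and count the H atoms it carries.
  atom 1 (O): bond orders sum to 1 → 1 H
  atom 5 (O): bond orders sum to 1 → 1 H
  atom 6 (O): bond orders sum to 2 → 0 H
Lipinski HBD = 2.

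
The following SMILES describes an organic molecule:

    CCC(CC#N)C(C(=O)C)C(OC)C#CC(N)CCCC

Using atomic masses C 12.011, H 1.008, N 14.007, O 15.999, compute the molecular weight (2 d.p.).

First, the molecular formula is C17H28N2O2 (counting implicit H from valence).
  C: 17 × 12.011 = 204.187
  H: 28 × 1.008 = 28.224
  N: 2 × 14.007 = 28.014
  O: 2 × 15.999 = 31.998
Sum: 17×12.011 + 28×1.008 + 2×14.007 + 2×15.999 = 292.423 → 292.42 g/mol.

292.42 g/mol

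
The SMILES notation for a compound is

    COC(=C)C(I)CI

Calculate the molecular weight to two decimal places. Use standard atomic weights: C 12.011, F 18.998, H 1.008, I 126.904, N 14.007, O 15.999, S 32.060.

337.93 g/mol

First, the molecular formula is C5H8I2O (counting implicit H from valence).
  C: 5 × 12.011 = 60.055
  H: 8 × 1.008 = 8.064
  I: 2 × 126.904 = 253.808
  O: 1 × 15.999 = 15.999
Sum: 5×12.011 + 8×1.008 + 2×126.904 + 1×15.999 = 337.926 → 337.93 g/mol.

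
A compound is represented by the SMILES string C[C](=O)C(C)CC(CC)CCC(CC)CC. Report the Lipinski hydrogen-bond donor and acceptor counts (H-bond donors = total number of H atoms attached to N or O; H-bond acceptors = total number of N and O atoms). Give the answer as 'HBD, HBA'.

0, 1

Donors: find every N or O and count the H atoms it carries.
  atom 3 (O): bond orders sum to 2 → 0 H
Lipinski HBD = 0.
Acceptors: N atoms = 0, O atoms = 1 → HBA = 1.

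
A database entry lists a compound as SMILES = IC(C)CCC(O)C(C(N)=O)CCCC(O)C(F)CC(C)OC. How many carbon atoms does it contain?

16

Count every carbon token in the SMILES (each C, including those in ring-closure positions and inside branches).
Carbon count: 16.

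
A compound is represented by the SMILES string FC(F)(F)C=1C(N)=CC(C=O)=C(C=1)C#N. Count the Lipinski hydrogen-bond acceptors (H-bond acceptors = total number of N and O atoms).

N atoms: 2; O atoms: 1.
Lipinski HBA = 2 + 1 = 3.

3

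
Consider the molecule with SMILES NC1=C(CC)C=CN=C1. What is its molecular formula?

Walk through each heavy atom and fill implicit hydrogens from standard valence (C 4, N 3, O 2, S 2, halogen 1):
  atom 1: N, bond orders sum to 1 (valence 3) → 2 H
  atom 2: C, bond orders sum to 4 (valence 4) → 0 H
  atom 3: C, bond orders sum to 4 (valence 4) → 0 H
  atom 4: C, bond orders sum to 2 (valence 4) → 2 H
  atom 5: C, bond orders sum to 1 (valence 4) → 3 H
  atom 6: C, bond orders sum to 3 (valence 4) → 1 H
  atom 7: C, bond orders sum to 3 (valence 4) → 1 H
  atom 8: N, bond orders sum to 3 (valence 3) → 0 H
  atom 9: C, bond orders sum to 3 (valence 4) → 1 H
Totals → C:7, H:10, N:2.
In Hill order: C7H10N2.

C7H10N2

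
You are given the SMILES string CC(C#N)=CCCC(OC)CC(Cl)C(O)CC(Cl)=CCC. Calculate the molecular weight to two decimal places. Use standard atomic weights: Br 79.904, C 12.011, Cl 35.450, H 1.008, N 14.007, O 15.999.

First, the molecular formula is C16H25Cl2NO2 (counting implicit H from valence).
  C: 16 × 12.011 = 192.176
  Cl: 2 × 35.450 = 70.900
  H: 25 × 1.008 = 25.200
  N: 1 × 14.007 = 14.007
  O: 2 × 15.999 = 31.998
Sum: 16×12.011 + 2×35.450 + 25×1.008 + 1×14.007 + 2×15.999 = 334.281 → 334.28 g/mol.

334.28 g/mol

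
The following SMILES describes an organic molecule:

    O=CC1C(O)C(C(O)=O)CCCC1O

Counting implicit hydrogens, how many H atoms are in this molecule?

Walk through each heavy atom and fill implicit hydrogens from standard valence (C 4, N 3, O 2, S 2, halogen 1):
  atom 1: O, bond orders sum to 2 (valence 2) → 0 H
  atom 2: C, bond orders sum to 3 (valence 4) → 1 H
  atom 3: C, bond orders sum to 3 (valence 4) → 1 H
  atom 4: C, bond orders sum to 3 (valence 4) → 1 H
  atom 5: O, bond orders sum to 1 (valence 2) → 1 H
  atom 6: C, bond orders sum to 3 (valence 4) → 1 H
  atom 7: C, bond orders sum to 4 (valence 4) → 0 H
  atom 8: O, bond orders sum to 1 (valence 2) → 1 H
  atom 9: O, bond orders sum to 2 (valence 2) → 0 H
  atom 10: C, bond orders sum to 2 (valence 4) → 2 H
  atom 11: C, bond orders sum to 2 (valence 4) → 2 H
  atom 12: C, bond orders sum to 2 (valence 4) → 2 H
  atom 13: C, bond orders sum to 3 (valence 4) → 1 H
  atom 14: O, bond orders sum to 1 (valence 2) → 1 H
Total hydrogens: 14.

14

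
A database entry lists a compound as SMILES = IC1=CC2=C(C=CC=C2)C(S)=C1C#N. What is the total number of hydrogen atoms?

Walk through each heavy atom and fill implicit hydrogens from standard valence (C 4, N 3, O 2, S 2, halogen 1):
  atom 1: I (halogen, monovalent) → 0 H
  atom 2: C, bond orders sum to 4 (valence 4) → 0 H
  atom 3: C, bond orders sum to 3 (valence 4) → 1 H
  atom 4: C, bond orders sum to 4 (valence 4) → 0 H
  atom 5: C, bond orders sum to 4 (valence 4) → 0 H
  atom 6: C, bond orders sum to 3 (valence 4) → 1 H
  atom 7: C, bond orders sum to 3 (valence 4) → 1 H
  atom 8: C, bond orders sum to 3 (valence 4) → 1 H
  atom 9: C, bond orders sum to 3 (valence 4) → 1 H
  atom 10: C, bond orders sum to 4 (valence 4) → 0 H
  atom 11: S, bond orders sum to 1 (valence 2) → 1 H
  atom 12: C, bond orders sum to 4 (valence 4) → 0 H
  atom 13: C, bond orders sum to 4 (valence 4) → 0 H
  atom 14: N, bond orders sum to 3 (valence 3) → 0 H
Total hydrogens: 6.

6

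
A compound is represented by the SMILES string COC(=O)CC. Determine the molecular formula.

Walk through each heavy atom and fill implicit hydrogens from standard valence (C 4, N 3, O 2, S 2, halogen 1):
  atom 1: C, bond orders sum to 1 (valence 4) → 3 H
  atom 2: O, bond orders sum to 2 (valence 2) → 0 H
  atom 3: C, bond orders sum to 4 (valence 4) → 0 H
  atom 4: O, bond orders sum to 2 (valence 2) → 0 H
  atom 5: C, bond orders sum to 2 (valence 4) → 2 H
  atom 6: C, bond orders sum to 1 (valence 4) → 3 H
Totals → C:4, H:8, O:2.
In Hill order: C4H8O2.

C4H8O2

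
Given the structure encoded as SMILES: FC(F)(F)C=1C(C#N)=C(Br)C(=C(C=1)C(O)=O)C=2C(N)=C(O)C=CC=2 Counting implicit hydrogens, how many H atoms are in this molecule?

8

Walk through each heavy atom and fill implicit hydrogens from standard valence (C 4, N 3, O 2, S 2, halogen 1):
  atom 1: F (halogen, monovalent) → 0 H
  atom 2: C, bond orders sum to 4 (valence 4) → 0 H
  atom 3: F (halogen, monovalent) → 0 H
  atom 4: F (halogen, monovalent) → 0 H
  atom 5: C, bond orders sum to 4 (valence 4) → 0 H
  atom 6: C, bond orders sum to 4 (valence 4) → 0 H
  atom 7: C, bond orders sum to 4 (valence 4) → 0 H
  atom 8: N, bond orders sum to 3 (valence 3) → 0 H
  atom 9: C, bond orders sum to 4 (valence 4) → 0 H
  atom 10: Br (halogen, monovalent) → 0 H
  atom 11: C, bond orders sum to 4 (valence 4) → 0 H
  atom 12: C, bond orders sum to 4 (valence 4) → 0 H
  atom 13: C, bond orders sum to 3 (valence 4) → 1 H
  atom 14: C, bond orders sum to 4 (valence 4) → 0 H
  atom 15: O, bond orders sum to 1 (valence 2) → 1 H
  atom 16: O, bond orders sum to 2 (valence 2) → 0 H
  atom 17: C, bond orders sum to 4 (valence 4) → 0 H
  atom 18: C, bond orders sum to 4 (valence 4) → 0 H
  atom 19: N, bond orders sum to 1 (valence 3) → 2 H
  atom 20: C, bond orders sum to 4 (valence 4) → 0 H
  atom 21: O, bond orders sum to 1 (valence 2) → 1 H
  atom 22: C, bond orders sum to 3 (valence 4) → 1 H
  atom 23: C, bond orders sum to 3 (valence 4) → 1 H
  atom 24: C, bond orders sum to 3 (valence 4) → 1 H
Total hydrogens: 8.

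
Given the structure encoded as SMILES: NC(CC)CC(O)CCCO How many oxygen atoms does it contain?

2

Scan the SMILES for O atoms (remember two-letter symbols like Cl and Br are single atoms).
Oxygen count: 2.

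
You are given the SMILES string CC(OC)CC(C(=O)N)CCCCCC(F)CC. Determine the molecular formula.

C14H28FNO2

Walk through each heavy atom and fill implicit hydrogens from standard valence (C 4, N 3, O 2, S 2, halogen 1):
  atom 1: C, bond orders sum to 1 (valence 4) → 3 H
  atom 2: C, bond orders sum to 3 (valence 4) → 1 H
  atom 3: O, bond orders sum to 2 (valence 2) → 0 H
  atom 4: C, bond orders sum to 1 (valence 4) → 3 H
  atom 5: C, bond orders sum to 2 (valence 4) → 2 H
  atom 6: C, bond orders sum to 3 (valence 4) → 1 H
  atom 7: C, bond orders sum to 4 (valence 4) → 0 H
  atom 8: O, bond orders sum to 2 (valence 2) → 0 H
  atom 9: N, bond orders sum to 1 (valence 3) → 2 H
  atom 10: C, bond orders sum to 2 (valence 4) → 2 H
  atom 11: C, bond orders sum to 2 (valence 4) → 2 H
  atom 12: C, bond orders sum to 2 (valence 4) → 2 H
  atom 13: C, bond orders sum to 2 (valence 4) → 2 H
  atom 14: C, bond orders sum to 2 (valence 4) → 2 H
  atom 15: C, bond orders sum to 3 (valence 4) → 1 H
  atom 16: F (halogen, monovalent) → 0 H
  atom 17: C, bond orders sum to 2 (valence 4) → 2 H
  atom 18: C, bond orders sum to 1 (valence 4) → 3 H
Totals → C:14, H:28, F:1, N:1, O:2.
In Hill order: C14H28FNO2.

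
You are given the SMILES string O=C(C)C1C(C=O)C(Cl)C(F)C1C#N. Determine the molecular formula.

Walk through each heavy atom and fill implicit hydrogens from standard valence (C 4, N 3, O 2, S 2, halogen 1):
  atom 1: O, bond orders sum to 2 (valence 2) → 0 H
  atom 2: C, bond orders sum to 4 (valence 4) → 0 H
  atom 3: C, bond orders sum to 1 (valence 4) → 3 H
  atom 4: C, bond orders sum to 3 (valence 4) → 1 H
  atom 5: C, bond orders sum to 3 (valence 4) → 1 H
  atom 6: C, bond orders sum to 3 (valence 4) → 1 H
  atom 7: O, bond orders sum to 2 (valence 2) → 0 H
  atom 8: C, bond orders sum to 3 (valence 4) → 1 H
  atom 9: Cl (halogen, monovalent) → 0 H
  atom 10: C, bond orders sum to 3 (valence 4) → 1 H
  atom 11: F (halogen, monovalent) → 0 H
  atom 12: C, bond orders sum to 3 (valence 4) → 1 H
  atom 13: C, bond orders sum to 4 (valence 4) → 0 H
  atom 14: N, bond orders sum to 3 (valence 3) → 0 H
Totals → C:9, H:9, Cl:1, F:1, N:1, O:2.
In Hill order: C9H9ClFNO2.

C9H9ClFNO2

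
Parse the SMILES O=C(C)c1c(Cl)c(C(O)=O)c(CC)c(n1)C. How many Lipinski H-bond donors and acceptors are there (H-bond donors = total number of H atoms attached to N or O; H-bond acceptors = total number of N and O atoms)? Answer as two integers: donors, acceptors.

1, 4

Donors: find every N or O and count the H atoms it carries.
  atom 1 (O): bond orders sum to 2 → 0 H
  atom 9 (O): bond orders sum to 1 → 1 H
  atom 10 (O): bond orders sum to 2 → 0 H
  atom 15 (N): bond orders sum to 3 → 0 H
Lipinski HBD = 1.
Acceptors: N atoms = 1, O atoms = 3 → HBA = 4.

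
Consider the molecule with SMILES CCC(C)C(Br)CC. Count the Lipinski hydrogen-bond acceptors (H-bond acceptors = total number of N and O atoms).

N atoms: 0; O atoms: 0.
Lipinski HBA = 0 + 0 = 0.

0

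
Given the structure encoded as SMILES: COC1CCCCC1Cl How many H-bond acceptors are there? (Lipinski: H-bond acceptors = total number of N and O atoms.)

N atoms: 0; O atoms: 1.
Lipinski HBA = 0 + 1 = 1.

1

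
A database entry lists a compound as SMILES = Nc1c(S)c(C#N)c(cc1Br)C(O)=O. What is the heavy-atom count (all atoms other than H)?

Every atom symbol written in the SMILES (organic subset) is one heavy atom; implicit H are not written.
Heavy atoms by element → Br:1, C:8, N:2, O:2, S:1.
Total: 14.

14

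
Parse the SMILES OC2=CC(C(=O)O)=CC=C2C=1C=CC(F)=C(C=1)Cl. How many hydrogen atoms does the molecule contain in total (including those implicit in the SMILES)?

Walk through each heavy atom and fill implicit hydrogens from standard valence (C 4, N 3, O 2, S 2, halogen 1):
  atom 1: O, bond orders sum to 1 (valence 2) → 1 H
  atom 2: C, bond orders sum to 4 (valence 4) → 0 H
  atom 3: C, bond orders sum to 3 (valence 4) → 1 H
  atom 4: C, bond orders sum to 4 (valence 4) → 0 H
  atom 5: C, bond orders sum to 4 (valence 4) → 0 H
  atom 6: O, bond orders sum to 2 (valence 2) → 0 H
  atom 7: O, bond orders sum to 1 (valence 2) → 1 H
  atom 8: C, bond orders sum to 3 (valence 4) → 1 H
  atom 9: C, bond orders sum to 3 (valence 4) → 1 H
  atom 10: C, bond orders sum to 4 (valence 4) → 0 H
  atom 11: C, bond orders sum to 4 (valence 4) → 0 H
  atom 12: C, bond orders sum to 3 (valence 4) → 1 H
  atom 13: C, bond orders sum to 3 (valence 4) → 1 H
  atom 14: C, bond orders sum to 4 (valence 4) → 0 H
  atom 15: F (halogen, monovalent) → 0 H
  atom 16: C, bond orders sum to 4 (valence 4) → 0 H
  atom 17: C, bond orders sum to 3 (valence 4) → 1 H
  atom 18: Cl (halogen, monovalent) → 0 H
Total hydrogens: 8.

8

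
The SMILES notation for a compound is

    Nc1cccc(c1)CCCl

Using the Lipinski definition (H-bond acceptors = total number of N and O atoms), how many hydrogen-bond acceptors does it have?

1

N atoms: 1; O atoms: 0.
Lipinski HBA = 1 + 0 = 1.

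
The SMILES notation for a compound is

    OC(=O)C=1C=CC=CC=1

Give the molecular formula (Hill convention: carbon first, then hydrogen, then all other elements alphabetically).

Walk through each heavy atom and fill implicit hydrogens from standard valence (C 4, N 3, O 2, S 2, halogen 1):
  atom 1: O, bond orders sum to 1 (valence 2) → 1 H
  atom 2: C, bond orders sum to 4 (valence 4) → 0 H
  atom 3: O, bond orders sum to 2 (valence 2) → 0 H
  atom 4: C, bond orders sum to 4 (valence 4) → 0 H
  atom 5: C, bond orders sum to 3 (valence 4) → 1 H
  atom 6: C, bond orders sum to 3 (valence 4) → 1 H
  atom 7: C, bond orders sum to 3 (valence 4) → 1 H
  atom 8: C, bond orders sum to 3 (valence 4) → 1 H
  atom 9: C, bond orders sum to 3 (valence 4) → 1 H
Totals → C:7, H:6, O:2.
In Hill order: C7H6O2.

C7H6O2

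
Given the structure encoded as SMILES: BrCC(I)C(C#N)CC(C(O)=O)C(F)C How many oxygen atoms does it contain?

2

Scan the SMILES for O atoms (remember two-letter symbols like Cl and Br are single atoms).
Oxygen count: 2.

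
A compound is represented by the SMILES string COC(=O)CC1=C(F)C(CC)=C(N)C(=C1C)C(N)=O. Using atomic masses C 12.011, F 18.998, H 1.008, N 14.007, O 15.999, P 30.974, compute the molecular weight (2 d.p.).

268.29 g/mol

First, the molecular formula is C13H17FN2O3 (counting implicit H from valence).
  C: 13 × 12.011 = 156.143
  F: 1 × 18.998 = 18.998
  H: 17 × 1.008 = 17.136
  N: 2 × 14.007 = 28.014
  O: 3 × 15.999 = 47.997
Sum: 13×12.011 + 1×18.998 + 17×1.008 + 2×14.007 + 3×15.999 = 268.288 → 268.29 g/mol.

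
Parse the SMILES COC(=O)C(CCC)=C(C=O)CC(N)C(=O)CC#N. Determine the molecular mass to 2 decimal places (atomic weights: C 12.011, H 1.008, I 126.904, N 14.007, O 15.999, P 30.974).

First, the molecular formula is C13H18N2O4 (counting implicit H from valence).
  C: 13 × 12.011 = 156.143
  H: 18 × 1.008 = 18.144
  N: 2 × 14.007 = 28.014
  O: 4 × 15.999 = 63.996
Sum: 13×12.011 + 18×1.008 + 2×14.007 + 4×15.999 = 266.297 → 266.30 g/mol.

266.30 g/mol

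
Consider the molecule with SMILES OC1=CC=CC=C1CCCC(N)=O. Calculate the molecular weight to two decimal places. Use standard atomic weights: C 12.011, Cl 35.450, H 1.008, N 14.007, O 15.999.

First, the molecular formula is C10H13NO2 (counting implicit H from valence).
  C: 10 × 12.011 = 120.110
  H: 13 × 1.008 = 13.104
  N: 1 × 14.007 = 14.007
  O: 2 × 15.999 = 31.998
Sum: 10×12.011 + 13×1.008 + 1×14.007 + 2×15.999 = 179.219 → 179.22 g/mol.

179.22 g/mol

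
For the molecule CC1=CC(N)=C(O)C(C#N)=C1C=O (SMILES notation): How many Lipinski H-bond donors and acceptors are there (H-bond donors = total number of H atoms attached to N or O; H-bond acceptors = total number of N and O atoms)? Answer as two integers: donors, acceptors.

3, 4

Donors: find every N or O and count the H atoms it carries.
  atom 5 (N): bond orders sum to 1 → 2 H
  atom 7 (O): bond orders sum to 1 → 1 H
  atom 10 (N): bond orders sum to 3 → 0 H
  atom 13 (O): bond orders sum to 2 → 0 H
Lipinski HBD = 3.
Acceptors: N atoms = 2, O atoms = 2 → HBA = 4.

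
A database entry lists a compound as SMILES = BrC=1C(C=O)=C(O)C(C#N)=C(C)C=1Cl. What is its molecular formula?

Walk through each heavy atom and fill implicit hydrogens from standard valence (C 4, N 3, O 2, S 2, halogen 1):
  atom 1: Br (halogen, monovalent) → 0 H
  atom 2: C, bond orders sum to 4 (valence 4) → 0 H
  atom 3: C, bond orders sum to 4 (valence 4) → 0 H
  atom 4: C, bond orders sum to 3 (valence 4) → 1 H
  atom 5: O, bond orders sum to 2 (valence 2) → 0 H
  atom 6: C, bond orders sum to 4 (valence 4) → 0 H
  atom 7: O, bond orders sum to 1 (valence 2) → 1 H
  atom 8: C, bond orders sum to 4 (valence 4) → 0 H
  atom 9: C, bond orders sum to 4 (valence 4) → 0 H
  atom 10: N, bond orders sum to 3 (valence 3) → 0 H
  atom 11: C, bond orders sum to 4 (valence 4) → 0 H
  atom 12: C, bond orders sum to 1 (valence 4) → 3 H
  atom 13: C, bond orders sum to 4 (valence 4) → 0 H
  atom 14: Cl (halogen, monovalent) → 0 H
Totals → C:9, H:5, Br:1, Cl:1, N:1, O:2.
In Hill order: C9H5BrClNO2.

C9H5BrClNO2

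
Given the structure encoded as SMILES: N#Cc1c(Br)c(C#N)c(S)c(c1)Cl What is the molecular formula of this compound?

C8H2BrClN2S

Walk through each heavy atom and fill implicit hydrogens from standard valence (C 4, N 3, O 2, S 2, halogen 1); for lowercase aromatic atoms, an aromatic c carries 1 H when it has two neighbours and 0 H with three, and aromatic n carries 0 H:
  atom 1: N, bond orders sum to 3 (valence 3) → 0 H
  atom 2: C, bond orders sum to 4 (valence 4) → 0 H
  atom 3: aromatic c, 3 neighbours → 0 H
  atom 4: aromatic c, 3 neighbours → 0 H
  atom 5: Br (halogen, monovalent) → 0 H
  atom 6: aromatic c, 3 neighbours → 0 H
  atom 7: C, bond orders sum to 4 (valence 4) → 0 H
  atom 8: N, bond orders sum to 3 (valence 3) → 0 H
  atom 9: aromatic c, 3 neighbours → 0 H
  atom 10: S, bond orders sum to 1 (valence 2) → 1 H
  atom 11: aromatic c, 3 neighbours → 0 H
  atom 12: aromatic c, 2 neighbours → 1 H
  atom 13: Cl (halogen, monovalent) → 0 H
Totals → C:8, H:2, Br:1, Cl:1, N:2, S:1.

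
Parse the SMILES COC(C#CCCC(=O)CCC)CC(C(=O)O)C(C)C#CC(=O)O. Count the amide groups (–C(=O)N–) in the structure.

0

Scan the SMILES for the amide motif — none present.
Groups that are present: 2 alkyne, 2 carboxylic acid, 1 ether, 1 ketone.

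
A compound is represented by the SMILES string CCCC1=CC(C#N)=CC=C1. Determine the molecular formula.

Walk through each heavy atom and fill implicit hydrogens from standard valence (C 4, N 3, O 2, S 2, halogen 1):
  atom 1: C, bond orders sum to 1 (valence 4) → 3 H
  atom 2: C, bond orders sum to 2 (valence 4) → 2 H
  atom 3: C, bond orders sum to 2 (valence 4) → 2 H
  atom 4: C, bond orders sum to 4 (valence 4) → 0 H
  atom 5: C, bond orders sum to 3 (valence 4) → 1 H
  atom 6: C, bond orders sum to 4 (valence 4) → 0 H
  atom 7: C, bond orders sum to 4 (valence 4) → 0 H
  atom 8: N, bond orders sum to 3 (valence 3) → 0 H
  atom 9: C, bond orders sum to 3 (valence 4) → 1 H
  atom 10: C, bond orders sum to 3 (valence 4) → 1 H
  atom 11: C, bond orders sum to 3 (valence 4) → 1 H
Totals → C:10, H:11, N:1.
In Hill order: C10H11N.

C10H11N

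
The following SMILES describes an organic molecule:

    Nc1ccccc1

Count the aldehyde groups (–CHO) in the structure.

0

Scan the SMILES for the aldehyde motif — none present.
Groups that are present: 1 primary amine.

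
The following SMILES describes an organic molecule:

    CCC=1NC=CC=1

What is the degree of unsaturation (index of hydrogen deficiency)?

3

Molecular formula: C6H9N.
DoU = (2C + 2 + N − H − X) / 2, where X is the halogen count and O/S are ignored.
    = (2·6 + 2 + 1 − 9 − 0) / 2 = 6 / 2 = 3.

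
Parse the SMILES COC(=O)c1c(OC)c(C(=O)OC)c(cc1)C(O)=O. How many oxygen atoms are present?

7

Scan the SMILES for O atoms (remember two-letter symbols like Cl and Br are single atoms).
Oxygen count: 7.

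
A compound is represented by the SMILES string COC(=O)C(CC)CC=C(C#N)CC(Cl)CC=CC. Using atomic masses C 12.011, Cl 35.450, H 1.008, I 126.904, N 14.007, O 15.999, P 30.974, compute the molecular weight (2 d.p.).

283.80 g/mol

First, the molecular formula is C15H22ClNO2 (counting implicit H from valence).
  C: 15 × 12.011 = 180.165
  Cl: 1 × 35.450 = 35.450
  H: 22 × 1.008 = 22.176
  N: 1 × 14.007 = 14.007
  O: 2 × 15.999 = 31.998
Sum: 15×12.011 + 1×35.450 + 22×1.008 + 1×14.007 + 2×15.999 = 283.796 → 283.80 g/mol.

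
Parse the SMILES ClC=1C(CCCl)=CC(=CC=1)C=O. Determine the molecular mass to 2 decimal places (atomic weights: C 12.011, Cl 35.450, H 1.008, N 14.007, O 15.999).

First, the molecular formula is C9H8Cl2O (counting implicit H from valence).
  C: 9 × 12.011 = 108.099
  Cl: 2 × 35.450 = 70.900
  H: 8 × 1.008 = 8.064
  O: 1 × 15.999 = 15.999
Sum: 9×12.011 + 2×35.450 + 8×1.008 + 1×15.999 = 203.062 → 203.06 g/mol.

203.06 g/mol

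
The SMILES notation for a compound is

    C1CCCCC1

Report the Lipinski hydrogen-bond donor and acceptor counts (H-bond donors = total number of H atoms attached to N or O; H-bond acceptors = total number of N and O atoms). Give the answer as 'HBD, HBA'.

0, 0

Donors: find every N or O and count the H atoms it carries.
  (no N or O atoms present)
Lipinski HBD = 0.
Acceptors: N atoms = 0, O atoms = 0 → HBA = 0.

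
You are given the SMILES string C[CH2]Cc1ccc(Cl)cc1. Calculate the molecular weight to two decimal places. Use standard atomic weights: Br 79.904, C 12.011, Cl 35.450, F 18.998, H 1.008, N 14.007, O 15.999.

First, the molecular formula is C9H11Cl (counting implicit H from valence).
  C: 9 × 12.011 = 108.099
  Cl: 1 × 35.450 = 35.450
  H: 11 × 1.008 = 11.088
Sum: 9×12.011 + 1×35.450 + 11×1.008 = 154.637 → 154.64 g/mol.

154.64 g/mol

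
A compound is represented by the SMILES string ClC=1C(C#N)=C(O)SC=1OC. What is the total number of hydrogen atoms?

4

Walk through each heavy atom and fill implicit hydrogens from standard valence (C 4, N 3, O 2, S 2, halogen 1):
  atom 1: Cl (halogen, monovalent) → 0 H
  atom 2: C, bond orders sum to 4 (valence 4) → 0 H
  atom 3: C, bond orders sum to 4 (valence 4) → 0 H
  atom 4: C, bond orders sum to 4 (valence 4) → 0 H
  atom 5: N, bond orders sum to 3 (valence 3) → 0 H
  atom 6: C, bond orders sum to 4 (valence 4) → 0 H
  atom 7: O, bond orders sum to 1 (valence 2) → 1 H
  atom 8: S, bond orders sum to 2 (valence 2) → 0 H
  atom 9: C, bond orders sum to 4 (valence 4) → 0 H
  atom 10: O, bond orders sum to 2 (valence 2) → 0 H
  atom 11: C, bond orders sum to 1 (valence 4) → 3 H
Total hydrogens: 4.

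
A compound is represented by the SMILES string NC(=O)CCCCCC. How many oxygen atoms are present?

Scan the SMILES for O atoms (remember two-letter symbols like Cl and Br are single atoms).
Oxygen count: 1.

1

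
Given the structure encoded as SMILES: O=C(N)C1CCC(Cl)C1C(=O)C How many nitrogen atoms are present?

1

Scan the SMILES for N atoms (remember two-letter symbols like Cl and Br are single atoms).
Nitrogen count: 1.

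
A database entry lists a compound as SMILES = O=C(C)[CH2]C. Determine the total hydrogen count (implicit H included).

8

Walk through each heavy atom and fill implicit hydrogens from standard valence (C 4, N 3, O 2, S 2, halogen 1):
  atom 1: O, bond orders sum to 2 (valence 2) → 0 H
  atom 2: C, bond orders sum to 4 (valence 4) → 0 H
  atom 3: C, bond orders sum to 1 (valence 4) → 3 H
  atom 4: C with explicit H count 2
  atom 5: C, bond orders sum to 1 (valence 4) → 3 H
Total hydrogens: 8.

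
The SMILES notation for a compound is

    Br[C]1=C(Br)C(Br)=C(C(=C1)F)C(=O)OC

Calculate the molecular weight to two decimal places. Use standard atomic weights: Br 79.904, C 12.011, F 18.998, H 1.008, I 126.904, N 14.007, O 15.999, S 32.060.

First, the molecular formula is C8H4Br3FO2 (counting implicit H from valence).
  Br: 3 × 79.904 = 239.712
  C: 8 × 12.011 = 96.088
  F: 1 × 18.998 = 18.998
  H: 4 × 1.008 = 4.032
  O: 2 × 15.999 = 31.998
Sum: 3×79.904 + 8×12.011 + 1×18.998 + 4×1.008 + 2×15.999 = 390.828 → 390.83 g/mol.

390.83 g/mol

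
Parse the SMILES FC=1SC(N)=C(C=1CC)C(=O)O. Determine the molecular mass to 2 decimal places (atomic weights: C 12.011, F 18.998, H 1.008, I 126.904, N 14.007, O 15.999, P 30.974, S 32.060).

189.20 g/mol

First, the molecular formula is C7H8FNO2S (counting implicit H from valence).
  C: 7 × 12.011 = 84.077
  F: 1 × 18.998 = 18.998
  H: 8 × 1.008 = 8.064
  N: 1 × 14.007 = 14.007
  O: 2 × 15.999 = 31.998
  S: 1 × 32.060 = 32.060
Sum: 7×12.011 + 1×18.998 + 8×1.008 + 1×14.007 + 2×15.999 + 1×32.060 = 189.204 → 189.20 g/mol.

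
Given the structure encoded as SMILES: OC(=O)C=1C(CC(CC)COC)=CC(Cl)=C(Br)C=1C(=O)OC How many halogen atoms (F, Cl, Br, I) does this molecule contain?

Halogen atoms appear at heavy-atom positions 15, 17 (1×Br, 1×Cl).
Other groups present: 1 carboxylic acid, 1 ester, 1 ether.
Halogen count: 2.

2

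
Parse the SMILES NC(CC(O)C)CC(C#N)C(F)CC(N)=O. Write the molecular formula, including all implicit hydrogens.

Walk through each heavy atom and fill implicit hydrogens from standard valence (C 4, N 3, O 2, S 2, halogen 1):
  atom 1: N, bond orders sum to 1 (valence 3) → 2 H
  atom 2: C, bond orders sum to 3 (valence 4) → 1 H
  atom 3: C, bond orders sum to 2 (valence 4) → 2 H
  atom 4: C, bond orders sum to 3 (valence 4) → 1 H
  atom 5: O, bond orders sum to 1 (valence 2) → 1 H
  atom 6: C, bond orders sum to 1 (valence 4) → 3 H
  atom 7: C, bond orders sum to 2 (valence 4) → 2 H
  atom 8: C, bond orders sum to 3 (valence 4) → 1 H
  atom 9: C, bond orders sum to 4 (valence 4) → 0 H
  atom 10: N, bond orders sum to 3 (valence 3) → 0 H
  atom 11: C, bond orders sum to 3 (valence 4) → 1 H
  atom 12: F (halogen, monovalent) → 0 H
  atom 13: C, bond orders sum to 2 (valence 4) → 2 H
  atom 14: C, bond orders sum to 4 (valence 4) → 0 H
  atom 15: N, bond orders sum to 1 (valence 3) → 2 H
  atom 16: O, bond orders sum to 2 (valence 2) → 0 H
Totals → C:10, H:18, F:1, N:3, O:2.

C10H18FN3O2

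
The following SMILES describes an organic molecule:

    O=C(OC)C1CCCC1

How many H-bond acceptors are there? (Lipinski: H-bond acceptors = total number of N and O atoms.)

N atoms: 0; O atoms: 2.
Lipinski HBA = 0 + 2 = 2.

2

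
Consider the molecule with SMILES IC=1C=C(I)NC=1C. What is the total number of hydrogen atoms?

Walk through each heavy atom and fill implicit hydrogens from standard valence (C 4, N 3, O 2, S 2, halogen 1):
  atom 1: I (halogen, monovalent) → 0 H
  atom 2: C, bond orders sum to 4 (valence 4) → 0 H
  atom 3: C, bond orders sum to 3 (valence 4) → 1 H
  atom 4: C, bond orders sum to 4 (valence 4) → 0 H
  atom 5: I (halogen, monovalent) → 0 H
  atom 6: N, bond orders sum to 2 (valence 3) → 1 H
  atom 7: C, bond orders sum to 4 (valence 4) → 0 H
  atom 8: C, bond orders sum to 1 (valence 4) → 3 H
Total hydrogens: 5.

5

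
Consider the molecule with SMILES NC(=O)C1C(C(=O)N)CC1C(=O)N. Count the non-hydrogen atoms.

13

Every atom symbol written in the SMILES (organic subset) is one heavy atom; implicit H are not written.
Heavy atoms by element → C:7, N:3, O:3.
Total: 13.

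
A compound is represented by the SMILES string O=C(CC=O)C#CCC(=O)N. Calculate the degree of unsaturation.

Degree of unsaturation = (number of rings) + (number of π bonds).
Ring closures in the SMILES: 0.
π bonds: 3 double bonds (each 1 DoU), 1 triple bond (each 2 DoU) → 5 DoU from unsaturation.
Total DoU = 0 + 5 = 5.

5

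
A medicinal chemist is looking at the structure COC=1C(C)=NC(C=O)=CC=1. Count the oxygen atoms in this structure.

Scan the SMILES for O atoms (remember two-letter symbols like Cl and Br are single atoms).
Oxygen count: 2.

2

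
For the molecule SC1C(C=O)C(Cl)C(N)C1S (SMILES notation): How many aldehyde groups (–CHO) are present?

The aldehyde motif appears at heavy-atom position 4 in the SMILES.
Other groups present: 1 primary amine, 2 thiol.
Aldehyde count: 1.

1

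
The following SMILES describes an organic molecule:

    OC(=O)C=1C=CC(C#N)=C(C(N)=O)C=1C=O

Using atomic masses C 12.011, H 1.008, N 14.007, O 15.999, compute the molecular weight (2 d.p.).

218.17 g/mol

First, the molecular formula is C10H6N2O4 (counting implicit H from valence).
  C: 10 × 12.011 = 120.110
  H: 6 × 1.008 = 6.048
  N: 2 × 14.007 = 28.014
  O: 4 × 15.999 = 63.996
Sum: 10×12.011 + 6×1.008 + 2×14.007 + 4×15.999 = 218.168 → 218.17 g/mol.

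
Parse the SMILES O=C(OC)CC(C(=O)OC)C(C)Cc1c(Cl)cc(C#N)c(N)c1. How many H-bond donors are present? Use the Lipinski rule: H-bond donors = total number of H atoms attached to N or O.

Donors: find every N or O and count the H atoms it carries.
  atom 1 (O): bond orders sum to 2 → 0 H
  atom 3 (O): bond orders sum to 2 → 0 H
  atom 8 (O): bond orders sum to 2 → 0 H
  atom 9 (O): bond orders sum to 2 → 0 H
  atom 20 (N): bond orders sum to 3 → 0 H
  atom 22 (N): bond orders sum to 1 → 2 H
Lipinski HBD = 2.

2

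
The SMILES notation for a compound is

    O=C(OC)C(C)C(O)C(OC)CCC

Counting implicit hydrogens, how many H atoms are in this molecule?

20

Walk through each heavy atom and fill implicit hydrogens from standard valence (C 4, N 3, O 2, S 2, halogen 1):
  atom 1: O, bond orders sum to 2 (valence 2) → 0 H
  atom 2: C, bond orders sum to 4 (valence 4) → 0 H
  atom 3: O, bond orders sum to 2 (valence 2) → 0 H
  atom 4: C, bond orders sum to 1 (valence 4) → 3 H
  atom 5: C, bond orders sum to 3 (valence 4) → 1 H
  atom 6: C, bond orders sum to 1 (valence 4) → 3 H
  atom 7: C, bond orders sum to 3 (valence 4) → 1 H
  atom 8: O, bond orders sum to 1 (valence 2) → 1 H
  atom 9: C, bond orders sum to 3 (valence 4) → 1 H
  atom 10: O, bond orders sum to 2 (valence 2) → 0 H
  atom 11: C, bond orders sum to 1 (valence 4) → 3 H
  atom 12: C, bond orders sum to 2 (valence 4) → 2 H
  atom 13: C, bond orders sum to 2 (valence 4) → 2 H
  atom 14: C, bond orders sum to 1 (valence 4) → 3 H
Total hydrogens: 20.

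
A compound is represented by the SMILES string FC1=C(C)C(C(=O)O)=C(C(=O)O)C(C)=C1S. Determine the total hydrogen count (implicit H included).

Walk through each heavy atom and fill implicit hydrogens from standard valence (C 4, N 3, O 2, S 2, halogen 1):
  atom 1: F (halogen, monovalent) → 0 H
  atom 2: C, bond orders sum to 4 (valence 4) → 0 H
  atom 3: C, bond orders sum to 4 (valence 4) → 0 H
  atom 4: C, bond orders sum to 1 (valence 4) → 3 H
  atom 5: C, bond orders sum to 4 (valence 4) → 0 H
  atom 6: C, bond orders sum to 4 (valence 4) → 0 H
  atom 7: O, bond orders sum to 2 (valence 2) → 0 H
  atom 8: O, bond orders sum to 1 (valence 2) → 1 H
  atom 9: C, bond orders sum to 4 (valence 4) → 0 H
  atom 10: C, bond orders sum to 4 (valence 4) → 0 H
  atom 11: O, bond orders sum to 2 (valence 2) → 0 H
  atom 12: O, bond orders sum to 1 (valence 2) → 1 H
  atom 13: C, bond orders sum to 4 (valence 4) → 0 H
  atom 14: C, bond orders sum to 1 (valence 4) → 3 H
  atom 15: C, bond orders sum to 4 (valence 4) → 0 H
  atom 16: S, bond orders sum to 1 (valence 2) → 1 H
Total hydrogens: 9.

9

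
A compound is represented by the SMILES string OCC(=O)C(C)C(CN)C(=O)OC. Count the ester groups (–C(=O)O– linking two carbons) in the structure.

The ester motif appears at heavy-atom position 10 in the SMILES.
Other groups present: 1 hydroxyl, 1 ketone, 1 primary amine.
Ester count: 1.

1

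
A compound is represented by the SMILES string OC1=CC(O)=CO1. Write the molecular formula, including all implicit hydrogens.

Walk through each heavy atom and fill implicit hydrogens from standard valence (C 4, N 3, O 2, S 2, halogen 1):
  atom 1: O, bond orders sum to 1 (valence 2) → 1 H
  atom 2: C, bond orders sum to 4 (valence 4) → 0 H
  atom 3: C, bond orders sum to 3 (valence 4) → 1 H
  atom 4: C, bond orders sum to 4 (valence 4) → 0 H
  atom 5: O, bond orders sum to 1 (valence 2) → 1 H
  atom 6: C, bond orders sum to 3 (valence 4) → 1 H
  atom 7: O, bond orders sum to 2 (valence 2) → 0 H
Totals → C:4, H:4, O:3.
In Hill order: C4H4O3.

C4H4O3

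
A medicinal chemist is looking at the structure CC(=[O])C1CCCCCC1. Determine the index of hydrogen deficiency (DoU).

2

Degree of unsaturation = (number of rings) + (number of π bonds).
Ring closures in the SMILES: 1.
π bonds: 1 double bond (each 1 DoU) → 1 DoU from unsaturation.
Total DoU = 1 + 1 = 2.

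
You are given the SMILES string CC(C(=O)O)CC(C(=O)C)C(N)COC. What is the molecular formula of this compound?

Walk through each heavy atom and fill implicit hydrogens from standard valence (C 4, N 3, O 2, S 2, halogen 1):
  atom 1: C, bond orders sum to 1 (valence 4) → 3 H
  atom 2: C, bond orders sum to 3 (valence 4) → 1 H
  atom 3: C, bond orders sum to 4 (valence 4) → 0 H
  atom 4: O, bond orders sum to 2 (valence 2) → 0 H
  atom 5: O, bond orders sum to 1 (valence 2) → 1 H
  atom 6: C, bond orders sum to 2 (valence 4) → 2 H
  atom 7: C, bond orders sum to 3 (valence 4) → 1 H
  atom 8: C, bond orders sum to 4 (valence 4) → 0 H
  atom 9: O, bond orders sum to 2 (valence 2) → 0 H
  atom 10: C, bond orders sum to 1 (valence 4) → 3 H
  atom 11: C, bond orders sum to 3 (valence 4) → 1 H
  atom 12: N, bond orders sum to 1 (valence 3) → 2 H
  atom 13: C, bond orders sum to 2 (valence 4) → 2 H
  atom 14: O, bond orders sum to 2 (valence 2) → 0 H
  atom 15: C, bond orders sum to 1 (valence 4) → 3 H
Totals → C:10, H:19, N:1, O:4.
In Hill order: C10H19NO4.

C10H19NO4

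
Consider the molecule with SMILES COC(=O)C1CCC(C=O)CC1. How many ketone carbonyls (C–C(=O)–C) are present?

0

Scan the SMILES for the ketone motif — none present.
Groups that are present: 1 aldehyde, 1 ester.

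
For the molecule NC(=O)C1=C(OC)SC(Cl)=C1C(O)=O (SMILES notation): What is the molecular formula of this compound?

Walk through each heavy atom and fill implicit hydrogens from standard valence (C 4, N 3, O 2, S 2, halogen 1):
  atom 1: N, bond orders sum to 1 (valence 3) → 2 H
  atom 2: C, bond orders sum to 4 (valence 4) → 0 H
  atom 3: O, bond orders sum to 2 (valence 2) → 0 H
  atom 4: C, bond orders sum to 4 (valence 4) → 0 H
  atom 5: C, bond orders sum to 4 (valence 4) → 0 H
  atom 6: O, bond orders sum to 2 (valence 2) → 0 H
  atom 7: C, bond orders sum to 1 (valence 4) → 3 H
  atom 8: S, bond orders sum to 2 (valence 2) → 0 H
  atom 9: C, bond orders sum to 4 (valence 4) → 0 H
  atom 10: Cl (halogen, monovalent) → 0 H
  atom 11: C, bond orders sum to 4 (valence 4) → 0 H
  atom 12: C, bond orders sum to 4 (valence 4) → 0 H
  atom 13: O, bond orders sum to 1 (valence 2) → 1 H
  atom 14: O, bond orders sum to 2 (valence 2) → 0 H
Totals → C:7, H:6, Cl:1, N:1, O:4, S:1.

C7H6ClNO4S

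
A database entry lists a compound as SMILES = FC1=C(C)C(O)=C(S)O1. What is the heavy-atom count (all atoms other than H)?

9

Every atom symbol written in the SMILES (organic subset) is one heavy atom; implicit H are not written.
Heavy atoms by element → C:5, F:1, O:2, S:1.
Total: 9.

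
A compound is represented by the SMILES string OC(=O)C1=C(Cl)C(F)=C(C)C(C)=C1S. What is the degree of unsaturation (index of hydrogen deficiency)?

Degree of unsaturation = (number of rings) + (number of π bonds).
Ring closures in the SMILES: 1.
π bonds: 4 double bonds (each 1 DoU) → 4 DoU from unsaturation.
Total DoU = 1 + 4 = 5.

5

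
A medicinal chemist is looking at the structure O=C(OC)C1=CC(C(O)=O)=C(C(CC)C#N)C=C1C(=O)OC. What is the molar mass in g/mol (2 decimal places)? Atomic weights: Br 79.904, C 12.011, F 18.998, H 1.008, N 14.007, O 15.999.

305.29 g/mol

First, the molecular formula is C15H15NO6 (counting implicit H from valence).
  C: 15 × 12.011 = 180.165
  H: 15 × 1.008 = 15.120
  N: 1 × 14.007 = 14.007
  O: 6 × 15.999 = 95.994
Sum: 15×12.011 + 15×1.008 + 1×14.007 + 6×15.999 = 305.286 → 305.29 g/mol.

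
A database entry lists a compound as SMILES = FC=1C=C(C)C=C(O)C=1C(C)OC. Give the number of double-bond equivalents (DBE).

Degree of unsaturation = (number of rings) + (number of π bonds).
Ring closures in the SMILES: 1.
π bonds: 3 double bonds (each 1 DoU) → 3 DoU from unsaturation.
Total DoU = 1 + 3 = 4.

4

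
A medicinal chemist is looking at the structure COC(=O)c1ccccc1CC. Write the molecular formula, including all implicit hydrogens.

C10H12O2

Walk through each heavy atom and fill implicit hydrogens from standard valence (C 4, N 3, O 2, S 2, halogen 1); for lowercase aromatic atoms, an aromatic c carries 1 H when it has two neighbours and 0 H with three, and aromatic n carries 0 H:
  atom 1: C, bond orders sum to 1 (valence 4) → 3 H
  atom 2: O, bond orders sum to 2 (valence 2) → 0 H
  atom 3: C, bond orders sum to 4 (valence 4) → 0 H
  atom 4: O, bond orders sum to 2 (valence 2) → 0 H
  atom 5: aromatic c, 3 neighbours → 0 H
  atom 6: aromatic c, 2 neighbours → 1 H
  atom 7: aromatic c, 2 neighbours → 1 H
  atom 8: aromatic c, 2 neighbours → 1 H
  atom 9: aromatic c, 2 neighbours → 1 H
  atom 10: aromatic c, 3 neighbours → 0 H
  atom 11: C, bond orders sum to 2 (valence 4) → 2 H
  atom 12: C, bond orders sum to 1 (valence 4) → 3 H
Totals → C:10, H:12, O:2.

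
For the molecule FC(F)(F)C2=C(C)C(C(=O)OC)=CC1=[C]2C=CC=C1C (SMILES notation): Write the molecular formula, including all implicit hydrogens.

Walk through each heavy atom and fill implicit hydrogens from standard valence (C 4, N 3, O 2, S 2, halogen 1):
  atom 1: F (halogen, monovalent) → 0 H
  atom 2: C, bond orders sum to 4 (valence 4) → 0 H
  atom 3: F (halogen, monovalent) → 0 H
  atom 4: F (halogen, monovalent) → 0 H
  atom 5: C, bond orders sum to 4 (valence 4) → 0 H
  atom 6: C, bond orders sum to 4 (valence 4) → 0 H
  atom 7: C, bond orders sum to 1 (valence 4) → 3 H
  atom 8: C, bond orders sum to 4 (valence 4) → 0 H
  atom 9: C, bond orders sum to 4 (valence 4) → 0 H
  atom 10: O, bond orders sum to 2 (valence 2) → 0 H
  atom 11: O, bond orders sum to 2 (valence 2) → 0 H
  atom 12: C, bond orders sum to 1 (valence 4) → 3 H
  atom 13: C, bond orders sum to 3 (valence 4) → 1 H
  atom 14: C, bond orders sum to 4 (valence 4) → 0 H
  atom 15: C with explicit H count 0
  atom 16: C, bond orders sum to 3 (valence 4) → 1 H
  atom 17: C, bond orders sum to 3 (valence 4) → 1 H
  atom 18: C, bond orders sum to 3 (valence 4) → 1 H
  atom 19: C, bond orders sum to 4 (valence 4) → 0 H
  atom 20: C, bond orders sum to 1 (valence 4) → 3 H
Totals → C:15, H:13, F:3, O:2.

C15H13F3O2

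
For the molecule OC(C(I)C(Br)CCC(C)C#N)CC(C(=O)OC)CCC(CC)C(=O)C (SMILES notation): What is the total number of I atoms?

Scan the SMILES for I atoms (remember two-letter symbols like Cl and Br are single atoms).
Iodine count: 1.

1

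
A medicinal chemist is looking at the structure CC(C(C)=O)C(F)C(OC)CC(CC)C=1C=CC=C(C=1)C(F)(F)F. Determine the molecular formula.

Walk through each heavy atom and fill implicit hydrogens from standard valence (C 4, N 3, O 2, S 2, halogen 1):
  atom 1: C, bond orders sum to 1 (valence 4) → 3 H
  atom 2: C, bond orders sum to 3 (valence 4) → 1 H
  atom 3: C, bond orders sum to 4 (valence 4) → 0 H
  atom 4: C, bond orders sum to 1 (valence 4) → 3 H
  atom 5: O, bond orders sum to 2 (valence 2) → 0 H
  atom 6: C, bond orders sum to 3 (valence 4) → 1 H
  atom 7: F (halogen, monovalent) → 0 H
  atom 8: C, bond orders sum to 3 (valence 4) → 1 H
  atom 9: O, bond orders sum to 2 (valence 2) → 0 H
  atom 10: C, bond orders sum to 1 (valence 4) → 3 H
  atom 11: C, bond orders sum to 2 (valence 4) → 2 H
  atom 12: C, bond orders sum to 3 (valence 4) → 1 H
  atom 13: C, bond orders sum to 2 (valence 4) → 2 H
  atom 14: C, bond orders sum to 1 (valence 4) → 3 H
  atom 15: C, bond orders sum to 4 (valence 4) → 0 H
  atom 16: C, bond orders sum to 3 (valence 4) → 1 H
  atom 17: C, bond orders sum to 3 (valence 4) → 1 H
  atom 18: C, bond orders sum to 3 (valence 4) → 1 H
  atom 19: C, bond orders sum to 4 (valence 4) → 0 H
  atom 20: C, bond orders sum to 3 (valence 4) → 1 H
  atom 21: C, bond orders sum to 4 (valence 4) → 0 H
  atom 22: F (halogen, monovalent) → 0 H
  atom 23: F (halogen, monovalent) → 0 H
  atom 24: F (halogen, monovalent) → 0 H
Totals → C:18, H:24, F:4, O:2.

C18H24F4O2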